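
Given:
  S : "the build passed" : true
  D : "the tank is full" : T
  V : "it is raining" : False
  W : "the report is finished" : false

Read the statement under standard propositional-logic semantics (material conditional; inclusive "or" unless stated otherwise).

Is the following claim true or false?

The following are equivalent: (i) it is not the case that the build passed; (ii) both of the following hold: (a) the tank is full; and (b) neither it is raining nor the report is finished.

Values: S=T, D=T, V=F, W=F.
In symbols: ¬S ↔ (D ∧ (V ↓ W))

¬S = ¬T = F
V ↓ W = F ↓ F = T
D ∧ (V ↓ W) = T ∧ T = T
¬S ↔ (D ∧ (V ↓ W)) = F ↔ T = F

false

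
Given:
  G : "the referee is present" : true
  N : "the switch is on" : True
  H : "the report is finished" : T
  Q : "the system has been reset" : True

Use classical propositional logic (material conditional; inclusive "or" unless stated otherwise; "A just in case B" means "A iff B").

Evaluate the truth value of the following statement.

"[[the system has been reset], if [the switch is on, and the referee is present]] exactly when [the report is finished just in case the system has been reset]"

true

This is ((N ∧ G) → Q) ↔ (H ↔ Q).

N ∧ G = T ∧ T = T
(N ∧ G) → Q = T → T = T
H ↔ Q = T ↔ T = T
((N ∧ G) → Q) ↔ (H ↔ Q) = T ↔ T = T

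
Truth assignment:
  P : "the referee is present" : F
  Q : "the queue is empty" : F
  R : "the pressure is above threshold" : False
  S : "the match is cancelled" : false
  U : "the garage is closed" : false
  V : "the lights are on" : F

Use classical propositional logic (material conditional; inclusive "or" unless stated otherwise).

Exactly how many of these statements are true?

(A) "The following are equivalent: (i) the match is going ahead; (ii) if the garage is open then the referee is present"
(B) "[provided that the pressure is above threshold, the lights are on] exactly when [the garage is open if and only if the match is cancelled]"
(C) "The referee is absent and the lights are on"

0

(A): In symbols: ~S <-> (~U -> P)

~S = ~F = T
~U = ~F = T
~U -> P = T -> F = F
~S <-> (~U -> P) = T <-> F = F
So (A) is false.

(B): Formalization: (R -> V) <-> (~U <-> S)

R -> V = F -> F = T
~U = ~F = T
~U <-> S = T <-> F = F
(R -> V) <-> (~U <-> S) = T <-> F = F
So (B) is false.

(C): In symbols: ~P & V

~P = ~F = T
~P & V = T & F = F
Thus (C) is false.

True statements: 0 (none).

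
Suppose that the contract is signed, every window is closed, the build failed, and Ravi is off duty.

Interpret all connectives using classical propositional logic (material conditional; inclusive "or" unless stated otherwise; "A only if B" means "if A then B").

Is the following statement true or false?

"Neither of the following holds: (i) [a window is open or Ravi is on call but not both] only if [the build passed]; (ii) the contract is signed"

The statement is false.

Let Q = "a window is open" (F), N = "Ravi is on call" (F), H = "the build passed" (F), P = "the contract is signed" (T).
This is ((Q ⊕ N) → H) ↓ P.

Q ⊕ N = F ⊕ F = F
(Q ⊕ N) → H = F → F = T
((Q ⊕ N) → H) ↓ P = T ↓ T = F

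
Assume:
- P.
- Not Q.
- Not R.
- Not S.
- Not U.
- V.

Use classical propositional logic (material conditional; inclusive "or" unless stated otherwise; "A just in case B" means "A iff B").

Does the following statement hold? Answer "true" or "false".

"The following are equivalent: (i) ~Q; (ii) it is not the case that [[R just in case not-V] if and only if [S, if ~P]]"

false

This is ¬Q ↔ ¬((R ↔ ¬V) ↔ (¬P → S)).

¬Q = ¬F = T
¬V = ¬T = F
R ↔ ¬V = F ↔ F = T
¬P = ¬T = F
¬P → S = F → F = T
(R ↔ ¬V) ↔ (¬P → S) = T ↔ T = T
¬((R ↔ ¬V) ↔ (¬P → S)) = ¬T = F
¬Q ↔ ¬((R ↔ ¬V) ↔ (¬P → S)) = T ↔ F = F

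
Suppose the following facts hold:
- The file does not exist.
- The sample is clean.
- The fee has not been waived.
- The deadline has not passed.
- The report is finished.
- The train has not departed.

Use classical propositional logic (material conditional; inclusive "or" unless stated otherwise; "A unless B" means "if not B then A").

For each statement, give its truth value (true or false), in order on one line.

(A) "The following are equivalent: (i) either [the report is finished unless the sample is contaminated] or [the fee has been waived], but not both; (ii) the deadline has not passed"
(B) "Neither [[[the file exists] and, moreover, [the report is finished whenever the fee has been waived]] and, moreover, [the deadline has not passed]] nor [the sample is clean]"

Let V = "the report is finished" (T), U = "the sample is contaminated" (F), W = "the fee has been waived" (F), L = "the deadline has passed" (F), R = "the file exists" (F).

(A): This is ((V | U) xor W) <-> ~L.

V | U = T | F = T
(V | U) xor W = T xor F = T
~L = ~F = T
((V | U) xor W) <-> ~L = T <-> T = T
So (A) is true.

(B): Formalization: ((R & (W -> V)) & ~L) nor ~U

W -> V = F -> T = T
R & (W -> V) = F & T = F
~L = ~F = T
(R & (W -> V)) & ~L = F & T = F
~U = ~F = T
((R & (W -> V)) & ~L) nor ~U = F nor T = F
Hence (B) is false.

(A) T / (B) F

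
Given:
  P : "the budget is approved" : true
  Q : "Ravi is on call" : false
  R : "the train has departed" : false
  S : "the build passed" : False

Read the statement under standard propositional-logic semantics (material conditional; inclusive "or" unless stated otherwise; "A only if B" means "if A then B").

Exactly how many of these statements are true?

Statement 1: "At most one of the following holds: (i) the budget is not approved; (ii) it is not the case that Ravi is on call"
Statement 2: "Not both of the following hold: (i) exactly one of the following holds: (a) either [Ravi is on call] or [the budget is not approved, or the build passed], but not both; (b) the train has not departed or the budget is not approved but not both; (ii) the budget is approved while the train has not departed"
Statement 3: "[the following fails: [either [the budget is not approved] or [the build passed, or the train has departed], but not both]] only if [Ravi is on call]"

Statement 1: In symbols: ¬P ↑ ¬Q

¬P = ¬T = F
¬Q = ¬F = T
¬P ↑ ¬Q = F ↑ T = T
So Statement 1 is true.

Statement 2: In symbols: ((Q ⊕ (¬P ∨ S)) ⊕ (¬R ⊕ ¬P)) ↑ (P ∧ ¬R)

¬P = ¬T = F
¬P ∨ S = F ∨ F = F
Q ⊕ (¬P ∨ S) = F ⊕ F = F
¬R = ¬F = T
¬P = ¬T = F
¬R ⊕ ¬P = T ⊕ F = T
(Q ⊕ (¬P ∨ S)) ⊕ (¬R ⊕ ¬P) = F ⊕ T = T
¬R = ¬F = T
P ∧ ¬R = T ∧ T = T
((Q ⊕ (¬P ∨ S)) ⊕ (¬R ⊕ ¬P)) ↑ (P ∧ ¬R) = T ↑ T = F
Thus Statement 2 is false.

Statement 3: This is ¬(¬P ⊕ (S ∨ R)) → Q.

¬P = ¬T = F
S ∨ R = F ∨ F = F
¬P ⊕ (S ∨ R) = F ⊕ F = F
¬(¬P ⊕ (S ∨ R)) = ¬F = T
¬(¬P ⊕ (S ∨ R)) → Q = T → F = F
Thus Statement 3 is false.

1 of the 3 statements is true (Statement 1).

1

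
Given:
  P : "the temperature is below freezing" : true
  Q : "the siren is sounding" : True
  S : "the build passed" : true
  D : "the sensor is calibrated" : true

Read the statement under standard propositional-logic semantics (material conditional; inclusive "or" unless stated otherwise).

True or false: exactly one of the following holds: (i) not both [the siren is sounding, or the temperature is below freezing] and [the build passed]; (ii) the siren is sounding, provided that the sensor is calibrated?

Values: Q=T, P=T, S=T, D=T.
This is ((Q | P) nand S) xor (D -> Q).

Q | P = T | T = T
(Q | P) nand S = T nand T = F
D -> Q = T -> T = T
((Q | P) nand S) xor (D -> Q) = F xor T = T

True.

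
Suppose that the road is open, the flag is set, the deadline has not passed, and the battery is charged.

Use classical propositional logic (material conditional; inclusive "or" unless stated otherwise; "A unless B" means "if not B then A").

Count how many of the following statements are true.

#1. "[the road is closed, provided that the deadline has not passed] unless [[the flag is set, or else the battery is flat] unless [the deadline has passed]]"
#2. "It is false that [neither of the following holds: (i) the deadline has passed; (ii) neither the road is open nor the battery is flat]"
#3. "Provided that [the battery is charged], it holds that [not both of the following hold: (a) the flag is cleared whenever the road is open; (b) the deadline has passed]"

Let K = "the deadline has passed" (False), Q = "the road is closed" (False), S = "the flag is set" (True), L = "the battery is charged" (True).

#1: Parsed as (not K -> Q) or ((S or not L) or K)

not K = not False = True
not K -> Q = True -> False = False
not L = not True = False
S or not L = True or False = True
(S or not L) or K = True or False = True
(not K -> Q) or ((S or not L) or K) = False or True = True
So #1 is true.

#2: Parsed as not (K nor (not Q nor not L))

not Q = not False = True
not L = not True = False
not Q nor not L = True nor False = False
K nor (not Q nor not L) = False nor False = True
not (K nor (not Q nor not L)) = not True = False
Thus #2 is false.

#3: Formalization: L -> ((not Q -> not S) nand K)

not Q = not False = True
not S = not True = False
not Q -> not S = True -> False = False
(not Q -> not S) nand K = False nand False = True
L -> ((not Q -> not S) nand K) = True -> True = True
So #3 is true.

2 of the 3 statements are true (#1, #3).

2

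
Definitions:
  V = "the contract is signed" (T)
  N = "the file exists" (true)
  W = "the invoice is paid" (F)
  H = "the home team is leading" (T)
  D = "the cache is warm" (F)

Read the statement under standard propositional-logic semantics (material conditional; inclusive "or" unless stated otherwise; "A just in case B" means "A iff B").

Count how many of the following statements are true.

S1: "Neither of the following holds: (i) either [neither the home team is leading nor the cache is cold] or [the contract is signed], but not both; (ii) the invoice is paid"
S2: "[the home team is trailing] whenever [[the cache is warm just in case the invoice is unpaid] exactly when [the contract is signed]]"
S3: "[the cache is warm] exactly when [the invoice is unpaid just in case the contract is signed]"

S1: Formalization: ((H ↓ ¬D) ⊕ V) ↓ W

¬D = ¬F = T
H ↓ ¬D = T ↓ T = F
(H ↓ ¬D) ⊕ V = F ⊕ T = T
((H ↓ ¬D) ⊕ V) ↓ W = T ↓ F = F
So S1 is false.

S2: In symbols: ((D ↔ ¬W) ↔ V) → ¬H

¬W = ¬F = T
D ↔ ¬W = F ↔ T = F
(D ↔ ¬W) ↔ V = F ↔ T = F
¬H = ¬T = F
((D ↔ ¬W) ↔ V) → ¬H = F → F = T
Hence S2 is true.

S3: Parsed as D ↔ (¬W ↔ V)

¬W = ¬F = T
¬W ↔ V = T ↔ T = T
D ↔ (¬W ↔ V) = F ↔ T = F
Hence S3 is false.

1 of the 3 statements is true (S2).

1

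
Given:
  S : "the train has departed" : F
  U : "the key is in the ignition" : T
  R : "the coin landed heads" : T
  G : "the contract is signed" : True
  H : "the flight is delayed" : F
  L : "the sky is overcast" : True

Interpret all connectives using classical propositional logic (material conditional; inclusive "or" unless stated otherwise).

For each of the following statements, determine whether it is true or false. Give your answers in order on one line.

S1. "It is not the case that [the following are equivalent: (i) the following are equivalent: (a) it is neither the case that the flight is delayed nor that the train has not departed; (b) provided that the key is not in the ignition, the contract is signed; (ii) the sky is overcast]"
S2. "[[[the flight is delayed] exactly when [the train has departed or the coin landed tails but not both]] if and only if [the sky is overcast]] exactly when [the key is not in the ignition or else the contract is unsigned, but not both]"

S1: Formalization: not (((H nor not S) iff (not U -> G)) iff L)

not S = not False = True
H nor not S = False nor True = False
not U = not True = False
not U -> G = False -> True = True
(H nor not S) iff (not U -> G) = False iff True = False
((H nor not S) iff (not U -> G)) iff L = False iff True = False
not (((H nor not S) iff (not U -> G)) iff L) = not False = True
Hence S1 is true.

S2: Parsed as ((H iff (S xor not R)) iff L) iff (not U xor not G)

not R = not True = False
S xor not R = False xor False = False
H iff (S xor not R) = False iff False = True
(H iff (S xor not R)) iff L = True iff True = True
not U = not True = False
not G = not True = False
not U xor not G = False xor False = False
((H iff (S xor not R)) iff L) iff (not U xor not G) = True iff False = False
Hence S2 is false.

S1 T / S2 F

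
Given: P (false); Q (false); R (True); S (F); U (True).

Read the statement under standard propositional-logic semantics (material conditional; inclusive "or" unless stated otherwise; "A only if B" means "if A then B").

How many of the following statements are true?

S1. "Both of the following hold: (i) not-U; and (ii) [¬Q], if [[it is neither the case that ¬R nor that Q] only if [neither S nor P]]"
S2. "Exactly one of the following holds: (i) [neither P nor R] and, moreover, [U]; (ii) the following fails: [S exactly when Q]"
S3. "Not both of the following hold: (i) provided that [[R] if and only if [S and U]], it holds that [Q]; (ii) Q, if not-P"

1

S1: Formalization: ~U & (((~R nor Q) -> (S nor P)) -> ~Q)

~U = ~T = F
~R = ~T = F
~R nor Q = F nor F = T
S nor P = F nor F = T
(~R nor Q) -> (S nor P) = T -> T = T
~Q = ~F = T
((~R nor Q) -> (S nor P)) -> ~Q = T -> T = T
~U & (((~R nor Q) -> (S nor P)) -> ~Q) = F & T = F
So S1 is false.

S2: Parsed as ((P nor R) & U) xor ~(S <-> Q)

P nor R = F nor T = F
(P nor R) & U = F & T = F
S <-> Q = F <-> F = T
~(S <-> Q) = ~T = F
((P nor R) & U) xor ~(S <-> Q) = F xor F = F
So S2 is false.

S3: Formalization: ((R <-> (S & U)) -> Q) nand (~P -> Q)

S & U = F & T = F
R <-> (S & U) = T <-> F = F
(R <-> (S & U)) -> Q = F -> F = T
~P = ~F = T
~P -> Q = T -> F = F
((R <-> (S & U)) -> Q) nand (~P -> Q) = T nand F = T
Thus S3 is true.

1 of the 3 statements is true.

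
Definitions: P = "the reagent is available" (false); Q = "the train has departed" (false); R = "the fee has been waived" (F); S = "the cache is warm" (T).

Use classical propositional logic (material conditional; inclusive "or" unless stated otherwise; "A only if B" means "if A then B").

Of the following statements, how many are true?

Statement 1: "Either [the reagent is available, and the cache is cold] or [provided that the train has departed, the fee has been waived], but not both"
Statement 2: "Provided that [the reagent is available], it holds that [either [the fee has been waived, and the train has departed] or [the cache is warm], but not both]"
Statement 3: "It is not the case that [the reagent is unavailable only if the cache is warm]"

2

Statement 1: This is (P and not S) xor (Q -> R).

not S = not True = False
P and not S = False and False = False
Q -> R = False -> False = True
(P and not S) xor (Q -> R) = False xor True = True
So Statement 1 is true.

Statement 2: Parsed as P -> ((R and Q) xor S)

R and Q = False and False = False
(R and Q) xor S = False xor True = True
P -> ((R and Q) xor S) = False -> True = True
Hence Statement 2 is true.

Statement 3: In symbols: not (not P -> S)

not P = not False = True
not P -> S = True -> True = True
not (not P -> S) = not True = False
Thus Statement 3 is false.

Count: 2.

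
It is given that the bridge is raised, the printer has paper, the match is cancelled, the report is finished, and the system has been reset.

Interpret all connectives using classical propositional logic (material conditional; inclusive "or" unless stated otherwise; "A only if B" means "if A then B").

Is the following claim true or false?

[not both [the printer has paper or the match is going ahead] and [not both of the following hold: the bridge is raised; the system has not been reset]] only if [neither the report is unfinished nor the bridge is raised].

True.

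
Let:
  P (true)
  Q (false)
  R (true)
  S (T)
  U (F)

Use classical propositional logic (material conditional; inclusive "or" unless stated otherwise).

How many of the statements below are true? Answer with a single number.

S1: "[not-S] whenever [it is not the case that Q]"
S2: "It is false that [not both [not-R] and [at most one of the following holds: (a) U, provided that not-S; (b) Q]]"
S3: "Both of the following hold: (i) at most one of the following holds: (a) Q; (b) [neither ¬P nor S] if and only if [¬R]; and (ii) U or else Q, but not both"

0

S1: Formalization: ¬Q → ¬S

¬Q = ¬F = T
¬S = ¬T = F
¬Q → ¬S = T → F = F
Hence S1 is false.

S2: Formalization: ¬(¬R ↑ ((¬S → U) ↑ Q))

¬R = ¬T = F
¬S = ¬T = F
¬S → U = F → F = T
(¬S → U) ↑ Q = T ↑ F = T
¬R ↑ ((¬S → U) ↑ Q) = F ↑ T = T
¬(¬R ↑ ((¬S → U) ↑ Q)) = ¬T = F
Hence S2 is false.

S3: Formalization: (Q ↑ ((¬P ↓ S) ↔ ¬R)) ∧ (U ⊕ Q)

¬P = ¬T = F
¬P ↓ S = F ↓ T = F
¬R = ¬T = F
(¬P ↓ S) ↔ ¬R = F ↔ F = T
Q ↑ ((¬P ↓ S) ↔ ¬R) = F ↑ T = T
U ⊕ Q = F ⊕ F = F
(Q ↑ ((¬P ↓ S) ↔ ¬R)) ∧ (U ⊕ Q) = T ∧ F = F
So S3 is false.

Count: 0.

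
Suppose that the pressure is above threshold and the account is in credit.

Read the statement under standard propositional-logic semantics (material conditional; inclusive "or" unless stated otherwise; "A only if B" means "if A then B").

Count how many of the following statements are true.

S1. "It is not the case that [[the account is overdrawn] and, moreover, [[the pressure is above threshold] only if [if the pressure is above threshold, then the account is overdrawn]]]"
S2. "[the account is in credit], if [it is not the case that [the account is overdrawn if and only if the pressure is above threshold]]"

Let Q = "the account is overdrawn" (F), P = "the pressure is above threshold" (T).

S1: Formalization: ¬(Q ∧ (P → (P → Q)))

P → Q = T → F = F
P → (P → Q) = T → F = F
Q ∧ (P → (P → Q)) = F ∧ F = F
¬(Q ∧ (P → (P → Q))) = ¬F = T
Hence S1 is true.

S2: This is ¬(Q ↔ P) → ¬Q.

Q ↔ P = F ↔ T = F
¬(Q ↔ P) = ¬F = T
¬Q = ¬F = T
¬(Q ↔ P) → ¬Q = T → T = T
Thus S2 is true.

Count: 2.

2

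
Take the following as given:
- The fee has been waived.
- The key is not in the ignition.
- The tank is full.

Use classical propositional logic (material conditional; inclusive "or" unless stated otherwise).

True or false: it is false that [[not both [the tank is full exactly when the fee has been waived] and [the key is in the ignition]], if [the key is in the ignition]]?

false

Let D = "the key is in the ignition" (False), H = "the tank is full" (True), N = "the fee has been waived" (True).
Formalization: not (D -> ((H iff N) nand D))

H iff N = True iff True = True
(H iff N) nand D = True nand False = True
D -> ((H iff N) nand D) = False -> True = True
not (D -> ((H iff N) nand D)) = not True = False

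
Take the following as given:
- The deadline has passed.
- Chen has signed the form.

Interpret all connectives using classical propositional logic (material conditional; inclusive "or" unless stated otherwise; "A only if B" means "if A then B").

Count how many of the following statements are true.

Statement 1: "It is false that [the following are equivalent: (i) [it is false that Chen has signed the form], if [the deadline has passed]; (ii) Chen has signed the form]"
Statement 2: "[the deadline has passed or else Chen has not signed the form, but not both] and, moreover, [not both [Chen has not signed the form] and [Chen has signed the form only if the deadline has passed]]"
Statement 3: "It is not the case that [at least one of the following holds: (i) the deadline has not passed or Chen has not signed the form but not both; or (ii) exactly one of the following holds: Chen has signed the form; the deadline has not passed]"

2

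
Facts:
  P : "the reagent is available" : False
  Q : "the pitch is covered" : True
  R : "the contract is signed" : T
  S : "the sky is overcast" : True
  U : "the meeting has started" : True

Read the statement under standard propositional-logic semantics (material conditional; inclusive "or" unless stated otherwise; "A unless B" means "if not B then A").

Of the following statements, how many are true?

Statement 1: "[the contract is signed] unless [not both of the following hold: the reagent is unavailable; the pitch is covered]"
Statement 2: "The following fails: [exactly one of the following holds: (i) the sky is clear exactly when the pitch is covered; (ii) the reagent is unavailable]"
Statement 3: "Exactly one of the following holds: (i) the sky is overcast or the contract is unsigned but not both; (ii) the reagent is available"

Statement 1: Formalization: R | (~P nand Q)

~P = ~F = T
~P nand Q = T nand T = F
R | (~P nand Q) = T | F = T
Hence Statement 1 is true.

Statement 2: Parsed as ~((~S <-> Q) xor ~P)

~S = ~T = F
~S <-> Q = F <-> T = F
~P = ~F = T
(~S <-> Q) xor ~P = F xor T = T
~((~S <-> Q) xor ~P) = ~T = F
Hence Statement 2 is false.

Statement 3: This is (S xor ~R) xor P.

~R = ~T = F
S xor ~R = T xor F = T
(S xor ~R) xor P = T xor F = T
So Statement 3 is true.

Count: 2.

2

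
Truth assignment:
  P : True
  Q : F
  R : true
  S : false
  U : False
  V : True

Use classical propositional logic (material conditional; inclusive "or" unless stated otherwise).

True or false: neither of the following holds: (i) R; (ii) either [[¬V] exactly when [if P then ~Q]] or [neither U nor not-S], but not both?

The statement is false.

Values: R=T, V=T, P=T, Q=F, U=F, S=F.
Parsed as R nor ((~V <-> (P -> ~Q)) xor (U nor ~S))

~V = ~T = F
~Q = ~F = T
P -> ~Q = T -> T = T
~V <-> (P -> ~Q) = F <-> T = F
~S = ~F = T
U nor ~S = F nor T = F
(~V <-> (P -> ~Q)) xor (U nor ~S) = F xor F = F
R nor ((~V <-> (P -> ~Q)) xor (U nor ~S)) = T nor F = F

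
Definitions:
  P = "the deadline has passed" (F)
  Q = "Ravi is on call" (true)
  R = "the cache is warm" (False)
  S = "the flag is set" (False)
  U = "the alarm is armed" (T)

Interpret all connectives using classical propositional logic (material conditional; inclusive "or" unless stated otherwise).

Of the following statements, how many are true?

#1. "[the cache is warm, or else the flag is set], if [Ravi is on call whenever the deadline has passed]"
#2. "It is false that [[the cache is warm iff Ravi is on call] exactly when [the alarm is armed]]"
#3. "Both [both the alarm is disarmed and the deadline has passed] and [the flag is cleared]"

1

#1: Formalization: (P → Q) → (R ∨ S)

P → Q = F → T = T
R ∨ S = F ∨ F = F
(P → Q) → (R ∨ S) = T → F = F
Hence #1 is false.

#2: This is ¬((R ↔ Q) ↔ U).

R ↔ Q = F ↔ T = F
(R ↔ Q) ↔ U = F ↔ T = F
¬((R ↔ Q) ↔ U) = ¬F = T
Hence #2 is true.

#3: Parsed as (¬U ∧ P) ∧ ¬S

¬U = ¬T = F
¬U ∧ P = F ∧ F = F
¬S = ¬F = T
(¬U ∧ P) ∧ ¬S = F ∧ T = F
Hence #3 is false.

Count: 1.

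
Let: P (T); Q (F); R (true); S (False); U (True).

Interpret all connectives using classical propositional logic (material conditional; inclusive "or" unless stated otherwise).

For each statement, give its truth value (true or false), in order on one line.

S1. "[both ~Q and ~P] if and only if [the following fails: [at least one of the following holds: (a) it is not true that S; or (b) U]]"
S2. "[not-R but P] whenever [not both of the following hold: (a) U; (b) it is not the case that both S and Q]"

S1 true, S2 true

S1: This is (~Q & ~P) <-> ~(~S | U).

~Q = ~F = T
~P = ~T = F
~Q & ~P = T & F = F
~S = ~F = T
~S | U = T | T = T
~(~S | U) = ~T = F
(~Q & ~P) <-> ~(~S | U) = F <-> F = T
Thus S1 is true.

S2: Formalization: (U nand (S nand Q)) -> (~R & P)

S nand Q = F nand F = T
U nand (S nand Q) = T nand T = F
~R = ~T = F
~R & P = F & T = F
(U nand (S nand Q)) -> (~R & P) = F -> F = T
Hence S2 is true.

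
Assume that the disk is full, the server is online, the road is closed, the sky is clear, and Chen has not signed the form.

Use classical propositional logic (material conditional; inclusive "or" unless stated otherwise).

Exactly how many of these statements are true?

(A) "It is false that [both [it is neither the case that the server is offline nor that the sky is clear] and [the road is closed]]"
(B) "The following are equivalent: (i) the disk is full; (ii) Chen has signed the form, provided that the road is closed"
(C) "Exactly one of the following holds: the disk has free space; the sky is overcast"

1

Let R = "the server is online" (T), U = "the sky is overcast" (F), D = "the road is closed" (T), S = "the disk is full" (T), M = "Chen has signed the form" (F).

(A): This is ~((~R nor ~U) & D).

~R = ~T = F
~U = ~F = T
~R nor ~U = F nor T = F
(~R nor ~U) & D = F & T = F
~((~R nor ~U) & D) = ~F = T
Thus (A) is true.

(B): Parsed as S <-> (D -> M)

D -> M = T -> F = F
S <-> (D -> M) = T <-> F = F
So (B) is false.

(C): Parsed as ~S xor U

~S = ~T = F
~S xor U = F xor F = F
So (C) is false.

True statements: 1.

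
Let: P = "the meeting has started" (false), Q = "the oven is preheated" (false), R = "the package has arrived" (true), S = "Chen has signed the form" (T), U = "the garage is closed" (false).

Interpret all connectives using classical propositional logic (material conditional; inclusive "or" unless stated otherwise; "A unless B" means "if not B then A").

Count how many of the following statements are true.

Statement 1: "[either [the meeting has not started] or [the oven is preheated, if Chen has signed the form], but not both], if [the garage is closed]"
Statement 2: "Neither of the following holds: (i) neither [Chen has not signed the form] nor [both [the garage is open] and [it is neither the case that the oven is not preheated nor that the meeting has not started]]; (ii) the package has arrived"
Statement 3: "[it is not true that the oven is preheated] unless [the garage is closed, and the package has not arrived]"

Statement 1: Parsed as U -> (not P xor (S -> Q))

not P = not False = True
S -> Q = True -> False = False
not P xor (S -> Q) = True xor False = True
U -> (not P xor (S -> Q)) = False -> True = True
Hence Statement 1 is true.

Statement 2: Parsed as (not S nor (not U and (not Q nor not P))) nor R

not S = not True = False
not U = not False = True
not Q = not False = True
not P = not False = True
not Q nor not P = True nor True = False
not U and (not Q nor not P) = True and False = False
not S nor (not U and (not Q nor not P)) = False nor False = True
(not S nor (not U and (not Q nor not P))) nor R = True nor True = False
Hence Statement 2 is false.

Statement 3: Parsed as not Q or (U and not R)

not Q = not False = True
not R = not True = False
U and not R = False and False = False
not Q or (U and not R) = True or False = True
Thus Statement 3 is true.

2 of the 3 statements are true (Statement 1, Statement 3).

2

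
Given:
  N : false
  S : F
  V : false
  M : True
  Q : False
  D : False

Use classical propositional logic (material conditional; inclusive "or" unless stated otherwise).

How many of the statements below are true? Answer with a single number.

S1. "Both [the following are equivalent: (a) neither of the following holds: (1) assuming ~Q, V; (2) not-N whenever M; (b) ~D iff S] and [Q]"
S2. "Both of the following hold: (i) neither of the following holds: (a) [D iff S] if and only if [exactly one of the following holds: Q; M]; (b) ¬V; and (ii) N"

0

S1: Parsed as (((not Q -> V) nor (M -> not N)) iff (not D iff S)) and Q

not Q = not False = True
not Q -> V = True -> False = False
not N = not False = True
M -> not N = True -> True = True
(not Q -> V) nor (M -> not N) = False nor True = False
not D = not False = True
not D iff S = True iff False = False
((not Q -> V) nor (M -> not N)) iff (not D iff S) = False iff False = True
(((not Q -> V) nor (M -> not N)) iff (not D iff S)) and Q = True and False = False
Hence S1 is false.

S2: Parsed as (((D iff S) iff (Q xor M)) nor not V) and N

D iff S = False iff False = True
Q xor M = False xor True = True
(D iff S) iff (Q xor M) = True iff True = True
not V = not False = True
((D iff S) iff (Q xor M)) nor not V = True nor True = False
(((D iff S) iff (Q xor M)) nor not V) and N = False and False = False
Thus S2 is false.

0 of the 2 statements are true (none).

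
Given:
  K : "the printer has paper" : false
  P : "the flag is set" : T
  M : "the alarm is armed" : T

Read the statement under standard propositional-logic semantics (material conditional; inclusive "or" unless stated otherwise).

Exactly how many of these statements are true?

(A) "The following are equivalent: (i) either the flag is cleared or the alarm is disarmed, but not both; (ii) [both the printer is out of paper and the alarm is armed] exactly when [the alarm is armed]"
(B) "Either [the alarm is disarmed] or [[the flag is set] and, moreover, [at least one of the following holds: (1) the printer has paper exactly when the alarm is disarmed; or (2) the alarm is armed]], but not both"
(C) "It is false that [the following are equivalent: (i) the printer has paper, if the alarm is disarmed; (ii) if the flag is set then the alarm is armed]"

(A): In symbols: (¬P ⊕ ¬M) ↔ ((¬K ∧ M) ↔ M)

¬P = ¬T = F
¬M = ¬T = F
¬P ⊕ ¬M = F ⊕ F = F
¬K = ¬F = T
¬K ∧ M = T ∧ T = T
(¬K ∧ M) ↔ M = T ↔ T = T
(¬P ⊕ ¬M) ↔ ((¬K ∧ M) ↔ M) = F ↔ T = F
Thus (A) is false.

(B): Parsed as ¬M ⊕ (P ∧ ((K ↔ ¬M) ∨ M))

¬M = ¬T = F
¬M = ¬T = F
K ↔ ¬M = F ↔ F = T
(K ↔ ¬M) ∨ M = T ∨ T = T
P ∧ ((K ↔ ¬M) ∨ M) = T ∧ T = T
¬M ⊕ (P ∧ ((K ↔ ¬M) ∨ M)) = F ⊕ T = T
So (B) is true.

(C): Parsed as ¬((¬M → K) ↔ (P → M))

¬M = ¬T = F
¬M → K = F → F = T
P → M = T → T = T
(¬M → K) ↔ (P → M) = T ↔ T = T
¬((¬M → K) ↔ (P → M)) = ¬T = F
Hence (C) is false.

True statements: 1.

1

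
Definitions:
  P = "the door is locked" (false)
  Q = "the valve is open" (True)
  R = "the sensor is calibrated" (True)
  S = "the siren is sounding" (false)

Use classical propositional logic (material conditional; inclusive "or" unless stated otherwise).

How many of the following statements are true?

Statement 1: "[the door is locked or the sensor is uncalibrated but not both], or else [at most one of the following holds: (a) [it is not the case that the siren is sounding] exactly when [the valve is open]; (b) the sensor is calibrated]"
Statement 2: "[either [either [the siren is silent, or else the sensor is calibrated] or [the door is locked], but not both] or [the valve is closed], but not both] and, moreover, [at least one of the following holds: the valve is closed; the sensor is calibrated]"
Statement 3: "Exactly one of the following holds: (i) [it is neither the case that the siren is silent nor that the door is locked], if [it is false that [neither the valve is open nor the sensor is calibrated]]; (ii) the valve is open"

Statement 1: Parsed as (P xor not R) or ((not S iff Q) nand R)

not R = not True = False
P xor not R = False xor False = False
not S = not False = True
not S iff Q = True iff True = True
(not S iff Q) nand R = True nand True = False
(P xor not R) or ((not S iff Q) nand R) = False or False = False
Thus Statement 1 is false.

Statement 2: Formalization: (((not S or R) xor P) xor not Q) and (not Q or R)

not S = not False = True
not S or R = True or True = True
(not S or R) xor P = True xor False = True
not Q = not True = False
((not S or R) xor P) xor not Q = True xor False = True
not Q = not True = False
not Q or R = False or True = True
(((not S or R) xor P) xor not Q) and (not Q or R) = True and True = True
Thus Statement 2 is true.

Statement 3: Formalization: (not (Q nor R) -> (not S nor P)) xor Q

Q nor R = True nor True = False
not (Q nor R) = not False = True
not S = not False = True
not S nor P = True nor False = False
not (Q nor R) -> (not S nor P) = True -> False = False
(not (Q nor R) -> (not S nor P)) xor Q = False xor True = True
Hence Statement 3 is true.

2 of the 3 statements are true.

2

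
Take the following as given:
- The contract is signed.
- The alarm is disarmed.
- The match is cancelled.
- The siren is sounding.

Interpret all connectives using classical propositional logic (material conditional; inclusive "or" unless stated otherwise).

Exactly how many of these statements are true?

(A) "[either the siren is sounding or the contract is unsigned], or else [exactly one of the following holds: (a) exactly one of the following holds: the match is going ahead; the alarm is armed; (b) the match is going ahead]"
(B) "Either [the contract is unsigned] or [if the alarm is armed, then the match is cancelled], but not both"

Let S = "the siren is sounding" (True), P = "the contract is signed" (True), R = "the match is cancelled" (True), Q = "the alarm is armed" (False).

(A): Parsed as (S or not P) or ((not R xor Q) xor not R)

not P = not True = False
S or not P = True or False = True
not R = not True = False
not R xor Q = False xor False = False
not R = not True = False
(not R xor Q) xor not R = False xor False = False
(S or not P) or ((not R xor Q) xor not R) = True or False = True
Hence (A) is true.

(B): Formalization: not P xor (Q -> R)

not P = not True = False
Q -> R = False -> True = True
not P xor (Q -> R) = False xor True = True
Hence (B) is true.

2 of the 2 statements are true ((A), (B)).

2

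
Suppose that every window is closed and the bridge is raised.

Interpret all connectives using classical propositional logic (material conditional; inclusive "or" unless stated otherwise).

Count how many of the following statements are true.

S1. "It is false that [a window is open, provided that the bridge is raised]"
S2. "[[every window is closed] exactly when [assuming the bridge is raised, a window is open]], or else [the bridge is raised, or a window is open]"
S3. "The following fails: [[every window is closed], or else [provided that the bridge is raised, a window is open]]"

Let Q = "the bridge is raised" (T), P = "a window is open" (F).

S1: This is ~(Q -> P).

Q -> P = T -> F = F
~(Q -> P) = ~F = T
Hence S1 is true.

S2: In symbols: (~P <-> (Q -> P)) | (Q | P)

~P = ~F = T
Q -> P = T -> F = F
~P <-> (Q -> P) = T <-> F = F
Q | P = T | F = T
(~P <-> (Q -> P)) | (Q | P) = F | T = T
Thus S2 is true.

S3: This is ~(~P | (Q -> P)).

~P = ~F = T
Q -> P = T -> F = F
~P | (Q -> P) = T | F = T
~(~P | (Q -> P)) = ~T = F
Thus S3 is false.

True statements: 2.

2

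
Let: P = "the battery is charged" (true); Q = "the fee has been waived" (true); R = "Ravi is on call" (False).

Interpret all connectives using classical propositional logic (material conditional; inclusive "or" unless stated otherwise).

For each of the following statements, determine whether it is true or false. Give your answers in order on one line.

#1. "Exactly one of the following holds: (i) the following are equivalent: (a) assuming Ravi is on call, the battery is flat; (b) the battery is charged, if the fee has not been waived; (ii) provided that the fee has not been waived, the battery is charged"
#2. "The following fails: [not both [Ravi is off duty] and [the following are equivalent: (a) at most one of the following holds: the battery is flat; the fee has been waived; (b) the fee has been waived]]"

#1 false, #2 true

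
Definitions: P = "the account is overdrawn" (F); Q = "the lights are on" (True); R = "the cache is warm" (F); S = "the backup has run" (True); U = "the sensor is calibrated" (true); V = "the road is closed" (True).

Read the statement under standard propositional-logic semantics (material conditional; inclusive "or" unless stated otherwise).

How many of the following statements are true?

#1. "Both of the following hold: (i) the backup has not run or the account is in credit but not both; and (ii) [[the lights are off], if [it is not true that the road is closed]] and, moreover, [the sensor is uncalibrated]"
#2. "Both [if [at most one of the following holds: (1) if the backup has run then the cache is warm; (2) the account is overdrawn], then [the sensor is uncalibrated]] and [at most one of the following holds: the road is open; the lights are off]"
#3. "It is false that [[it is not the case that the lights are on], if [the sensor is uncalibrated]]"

#1: This is (~S xor ~P) & ((~V -> ~Q) & ~U).

~S = ~T = F
~P = ~F = T
~S xor ~P = F xor T = T
~V = ~T = F
~Q = ~T = F
~V -> ~Q = F -> F = T
~U = ~T = F
(~V -> ~Q) & ~U = T & F = F
(~S xor ~P) & ((~V -> ~Q) & ~U) = T & F = F
Thus #1 is false.

#2: Parsed as (((S -> R) nand P) -> ~U) & (~V nand ~Q)

S -> R = T -> F = F
(S -> R) nand P = F nand F = T
~U = ~T = F
((S -> R) nand P) -> ~U = T -> F = F
~V = ~T = F
~Q = ~T = F
~V nand ~Q = F nand F = T
(((S -> R) nand P) -> ~U) & (~V nand ~Q) = F & T = F
Thus #2 is false.

#3: Formalization: ~(~U -> ~Q)

~U = ~T = F
~Q = ~T = F
~U -> ~Q = F -> F = T
~(~U -> ~Q) = ~T = F
So #3 is false.

0 of the 3 statements are true (none).

0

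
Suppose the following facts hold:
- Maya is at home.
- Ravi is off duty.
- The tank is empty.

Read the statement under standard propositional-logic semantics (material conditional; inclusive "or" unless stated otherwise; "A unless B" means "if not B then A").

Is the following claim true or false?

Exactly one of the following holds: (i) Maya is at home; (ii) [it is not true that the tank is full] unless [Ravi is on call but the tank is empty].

Let P = "Maya is at home" (T), R = "the tank is full" (F), Q = "Ravi is on call" (F).
In symbols: P ⊕ (¬R ∨ (Q ∧ ¬R))

¬R = ¬F = T
¬R = ¬F = T
Q ∧ ¬R = F ∧ T = F
¬R ∨ (Q ∧ ¬R) = T ∨ F = T
P ⊕ (¬R ∨ (Q ∧ ¬R)) = T ⊕ T = F

False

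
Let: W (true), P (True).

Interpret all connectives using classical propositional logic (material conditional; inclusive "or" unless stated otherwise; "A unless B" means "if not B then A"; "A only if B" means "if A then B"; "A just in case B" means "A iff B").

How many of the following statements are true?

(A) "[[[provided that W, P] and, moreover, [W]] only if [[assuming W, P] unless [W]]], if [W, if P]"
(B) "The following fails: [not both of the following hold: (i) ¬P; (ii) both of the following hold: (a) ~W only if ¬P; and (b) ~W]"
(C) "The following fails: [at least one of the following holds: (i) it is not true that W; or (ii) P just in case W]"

1

(A): This is (P -> W) -> (((W -> P) & W) -> ((W -> P) | W)).

P -> W = T -> T = T
W -> P = T -> T = T
(W -> P) & W = T & T = T
W -> P = T -> T = T
(W -> P) | W = T | T = T
((W -> P) & W) -> ((W -> P) | W) = T -> T = T
(P -> W) -> (((W -> P) & W) -> ((W -> P) | W)) = T -> T = T
So (A) is true.

(B): In symbols: ~(~P nand ((~W -> ~P) & ~W))

~P = ~T = F
~W = ~T = F
~P = ~T = F
~W -> ~P = F -> F = T
~W = ~T = F
(~W -> ~P) & ~W = T & F = F
~P nand ((~W -> ~P) & ~W) = F nand F = T
~(~P nand ((~W -> ~P) & ~W)) = ~T = F
Thus (B) is false.

(C): In symbols: ~(~W | (P <-> W))

~W = ~T = F
P <-> W = T <-> T = T
~W | (P <-> W) = F | T = T
~(~W | (P <-> W)) = ~T = F
Thus (C) is false.

1 of the 3 statements is true ((A)).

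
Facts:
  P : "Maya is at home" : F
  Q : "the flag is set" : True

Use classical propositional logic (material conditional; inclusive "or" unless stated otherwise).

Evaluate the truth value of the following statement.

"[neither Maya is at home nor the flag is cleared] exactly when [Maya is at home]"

false

Formalization: (P ↓ ¬Q) ↔ P

¬Q = ¬T = F
P ↓ ¬Q = F ↓ F = T
(P ↓ ¬Q) ↔ P = T ↔ F = F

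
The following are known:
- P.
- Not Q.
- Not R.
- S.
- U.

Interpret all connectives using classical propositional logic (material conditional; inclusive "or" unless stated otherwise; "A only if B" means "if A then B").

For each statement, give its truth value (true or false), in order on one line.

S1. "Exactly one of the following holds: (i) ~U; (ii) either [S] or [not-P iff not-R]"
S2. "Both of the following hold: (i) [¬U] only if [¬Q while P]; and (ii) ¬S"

S1 true / S2 false

S1: Formalization: ~U xor (S | (~P <-> ~R))

~U = ~T = F
~P = ~T = F
~R = ~F = T
~P <-> ~R = F <-> T = F
S | (~P <-> ~R) = T | F = T
~U xor (S | (~P <-> ~R)) = F xor T = T
Hence S1 is true.

S2: Parsed as (~U -> (~Q & P)) & ~S

~U = ~T = F
~Q = ~F = T
~Q & P = T & T = T
~U -> (~Q & P) = F -> T = T
~S = ~T = F
(~U -> (~Q & P)) & ~S = T & F = F
So S2 is false.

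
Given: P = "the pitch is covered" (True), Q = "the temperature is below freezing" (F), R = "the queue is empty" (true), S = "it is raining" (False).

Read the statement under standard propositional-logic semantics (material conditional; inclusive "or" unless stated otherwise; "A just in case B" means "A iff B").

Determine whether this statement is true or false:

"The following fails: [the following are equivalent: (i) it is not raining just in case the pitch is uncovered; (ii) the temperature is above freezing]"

True

In symbols: ~((~S <-> ~P) <-> ~Q)

~S = ~F = T
~P = ~T = F
~S <-> ~P = T <-> F = F
~Q = ~F = T
(~S <-> ~P) <-> ~Q = F <-> T = F
~((~S <-> ~P) <-> ~Q) = ~F = T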